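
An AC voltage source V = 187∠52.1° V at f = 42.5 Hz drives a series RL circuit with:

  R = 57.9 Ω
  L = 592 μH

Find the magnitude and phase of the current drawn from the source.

Step 1 — Angular frequency: ω = 2π·f = 2π·42.5 = 267 rad/s.
Step 2 — Component impedances:
  R: Z = R = 57.9 Ω
  L: Z = jωL = j·267·0.000592 = 0 + j0.1581 Ω
Step 3 — Series combination: Z_total = R + L = 57.9 + j0.1581 Ω = 57.9∠0.2° Ω.
Step 4 — Source phasor: V = 187∠52.1° V = 114.9 + j147.6 V.
Step 5 — Ohm's law: I = V / Z_total = (114.9 + j147.6) / (57.9 + j0.1581) = 1.991 + j2.543 A.
Step 6 — Convert to polar: |I| = 3.23 A, ∠I = 51.9°.

I = 3.23∠51.9° A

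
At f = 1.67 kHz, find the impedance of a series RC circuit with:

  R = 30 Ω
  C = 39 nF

Step 1 — Angular frequency: ω = 2π·f = 2π·1670 = 1.049e+04 rad/s.
Step 2 — Component impedances:
  R: Z = R = 30 Ω
  C: Z = 1/(jωC) = -j/(ω·C) = 0 - j2444 Ω
Step 3 — Series combination: Z_total = R + C = 30 - j2444 Ω = 2444∠-89.3° Ω.

Z = 30 - j2444 Ω = 2444∠-89.3° Ω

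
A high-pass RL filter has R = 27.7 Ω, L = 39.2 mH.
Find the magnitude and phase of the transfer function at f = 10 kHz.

Step 1 — Angular frequency: ω = 2π·1e+04 = 6.283e+04 rad/s.
Step 2 — Transfer function: H(jω) = jωL/(R + jωL).
Step 3 — Numerator jωL = j·2463; denominator R + jωL = 27.7 + j2463.
Step 4 — H = 0.9999 + j0.01124.
Step 5 — Magnitude: |H| = 0.9999 (-0.0 dB); phase: φ = 0.6°.

|H| = 0.9999 (-0.0 dB), φ = 0.6°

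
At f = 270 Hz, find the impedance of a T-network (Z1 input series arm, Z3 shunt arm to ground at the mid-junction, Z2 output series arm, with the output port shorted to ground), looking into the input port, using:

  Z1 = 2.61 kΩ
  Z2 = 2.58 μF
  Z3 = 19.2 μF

Step 1 — Angular frequency: ω = 2π·f = 2π·270 = 1696 rad/s.
Step 2 — Component impedances:
  Z1: Z = R = 2610 Ω
  Z2: Z = 1/(jωC) = -j/(ω·C) = 0 - j228.5 Ω
  Z3: Z = 1/(jωC) = -j/(ω·C) = 0 - j30.7 Ω
Step 3 — With the output port shorted to ground, the output series arm Z2 runs from the junction to ground; the shunt arm Z3 also runs from the junction to ground. They appear in parallel: Z3 || Z2 = 0 - j27.06 Ω.
Step 4 — Series with input arm Z1: Z_in = Z1 + (Z3 || Z2) = 2610 - j27.06 Ω = 2610∠-0.6° Ω.

Z = 2610 - j27.06 Ω = 2610∠-0.6° Ω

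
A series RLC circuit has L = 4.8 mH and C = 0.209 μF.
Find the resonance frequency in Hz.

Step 1 — Resonance condition Im(Z)=0 gives ω₀ = 1/√(LC).
Step 2 — ω₀ = 1/√(0.0048·2.09e-07) = 3.157e+04 rad/s.
Step 3 — f₀ = ω₀/(2π) = 5025 Hz.

f₀ = 5025 Hz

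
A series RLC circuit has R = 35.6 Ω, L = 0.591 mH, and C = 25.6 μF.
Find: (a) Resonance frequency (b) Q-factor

Step 1 — Resonance condition Im(Z)=0 gives ω₀ = 1/√(LC).
Step 2 — ω₀ = 1/√(0.000591·2.56e-05) = 8130 rad/s.
Step 3 — f₀ = ω₀/(2π) = 1294 Hz.
Step 4 — Series Q: Q = ω₀L/R = 8130·0.000591/35.6 = 0.135.

(a) f₀ = 1294 Hz  (b) Q = 0.135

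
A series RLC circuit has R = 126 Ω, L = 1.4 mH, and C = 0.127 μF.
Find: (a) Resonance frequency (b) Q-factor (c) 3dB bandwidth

Step 1 — Resonance: ω₀ = 1/√(LC) = 1/√(0.0014·1.27e-07) = 7.5e+04 rad/s.
Step 2 — f₀ = ω₀/(2π) = 1.194e+04 Hz.
Step 3 — Series Q: Q = ω₀L/R = 7.5e+04·0.0014/126 = 0.8333.
Step 4 — Bandwidth: Δω = ω₀/Q = 9e+04 rad/s; BW = Δω/(2π) = 1.432e+04 Hz.

(a) f₀ = 1.194e+04 Hz  (b) Q = 0.8333  (c) BW = 1.432e+04 Hz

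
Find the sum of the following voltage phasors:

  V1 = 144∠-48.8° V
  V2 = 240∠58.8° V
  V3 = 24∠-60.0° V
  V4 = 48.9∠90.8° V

Step 1 — Convert each phasor to rectangular form:
  V1 = 144·(cos(-48.8°) + j·sin(-48.8°)) = 94.85 - j108.3 V
  V2 = 240·(cos(58.8°) + j·sin(58.8°)) = 124.3 + j205.3 V
  V3 = 24·(cos(-60.0°) + j·sin(-60.0°)) = 12 - j20.78 V
  V4 = 48.9·(cos(90.8°) + j·sin(90.8°)) = -0.6828 + j48.9 V
Step 2 — Sum components: V_total = 230.5 + j125.1 V.
Step 3 — Convert to polar: |V_total| = 262.2 V, ∠V_total = 28.5°.

V_total = 262.2∠28.5° V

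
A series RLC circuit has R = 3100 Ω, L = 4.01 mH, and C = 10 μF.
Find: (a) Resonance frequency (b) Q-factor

Step 1 — Resonance condition Im(Z)=0 gives ω₀ = 1/√(LC).
Step 2 — ω₀ = 1/√(0.00401·1e-05) = 4994 rad/s.
Step 3 — f₀ = ω₀/(2π) = 794.8 Hz.
Step 4 — Series Q: Q = ω₀L/R = 4994·0.00401/3100 = 0.00646.

(a) f₀ = 794.8 Hz  (b) Q = 0.00646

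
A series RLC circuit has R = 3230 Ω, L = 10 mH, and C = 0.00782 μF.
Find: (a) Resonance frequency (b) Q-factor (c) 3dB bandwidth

Step 1 — Resonance: ω₀ = 1/√(LC) = 1/√(0.01·7.82e-09) = 1.131e+05 rad/s.
Step 2 — f₀ = ω₀/(2π) = 1.8e+04 Hz.
Step 3 — Series Q: Q = ω₀L/R = 1.131e+05·0.01/3230 = 0.3501.
Step 4 — Bandwidth: Δω = ω₀/Q = 3.23e+05 rad/s; BW = Δω/(2π) = 5.141e+04 Hz.

(a) f₀ = 1.8e+04 Hz  (b) Q = 0.3501  (c) BW = 5.141e+04 Hz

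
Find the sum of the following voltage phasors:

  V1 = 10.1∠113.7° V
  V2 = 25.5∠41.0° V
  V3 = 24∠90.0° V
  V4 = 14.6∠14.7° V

Step 1 — Convert each phasor to rectangular form:
  V1 = 10.1·(cos(113.7°) + j·sin(113.7°)) = -4.06 + j9.248 V
  V2 = 25.5·(cos(41.0°) + j·sin(41.0°)) = 19.25 + j16.73 V
  V3 = 24·(cos(90.0°) + j·sin(90.0°)) = 0 + j24 V
  V4 = 14.6·(cos(14.7°) + j·sin(14.7°)) = 14.12 + j3.705 V
Step 2 — Sum components: V_total = 29.31 + j53.68 V.
Step 3 — Convert to polar: |V_total| = 61.16 V, ∠V_total = 61.4°.

V_total = 61.16∠61.4° V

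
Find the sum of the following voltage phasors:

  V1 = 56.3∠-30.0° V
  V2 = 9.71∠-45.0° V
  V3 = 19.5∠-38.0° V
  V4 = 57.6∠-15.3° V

Step 1 — Convert each phasor to rectangular form:
  V1 = 56.3·(cos(-30.0°) + j·sin(-30.0°)) = 48.76 - j28.15 V
  V2 = 9.71·(cos(-45.0°) + j·sin(-45.0°)) = 6.866 - j6.866 V
  V3 = 19.5·(cos(-38.0°) + j·sin(-38.0°)) = 15.37 - j12.01 V
  V4 = 57.6·(cos(-15.3°) + j·sin(-15.3°)) = 55.56 - j15.2 V
Step 2 — Sum components: V_total = 126.5 - j62.22 V.
Step 3 — Convert to polar: |V_total| = 141 V, ∠V_total = -26.2°.

V_total = 141∠-26.2° V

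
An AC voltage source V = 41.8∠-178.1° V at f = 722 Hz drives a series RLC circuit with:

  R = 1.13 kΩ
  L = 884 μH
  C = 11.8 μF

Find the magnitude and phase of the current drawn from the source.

Step 1 — Angular frequency: ω = 2π·f = 2π·722 = 4536 rad/s.
Step 2 — Component impedances:
  R: Z = R = 1130 Ω
  L: Z = jωL = j·4536·0.000884 = 0 + j4.01 Ω
  C: Z = 1/(jωC) = -j/(ω·C) = 0 - j18.68 Ω
Step 3 — Series combination: Z_total = R + L + C = 1130 - j14.67 Ω = 1130∠-0.7° Ω.
Step 4 — Source phasor: V = 41.8∠-178.1° V = -41.78 - j1.386 V.
Step 5 — Ohm's law: I = V / Z_total = (-41.78 - j1.386) / (1130 - j14.67) = -0.03695 - j0.001706 A.
Step 6 — Convert to polar: |I| = 0.03699 A, ∠I = -177.4°.

I = 0.03699∠-177.4° A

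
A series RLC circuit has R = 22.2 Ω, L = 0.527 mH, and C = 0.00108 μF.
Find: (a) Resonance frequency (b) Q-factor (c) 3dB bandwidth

Step 1 — Resonance: ω₀ = 1/√(LC) = 1/√(0.000527·1.08e-09) = 1.326e+06 rad/s.
Step 2 — f₀ = ω₀/(2π) = 2.11e+05 Hz.
Step 3 — Series Q: Q = ω₀L/R = 1.326e+06·0.000527/22.2 = 31.47.
Step 4 — Bandwidth: Δω = ω₀/Q = 4.213e+04 rad/s; BW = Δω/(2π) = 6704 Hz.

(a) f₀ = 2.11e+05 Hz  (b) Q = 31.47  (c) BW = 6704 Hz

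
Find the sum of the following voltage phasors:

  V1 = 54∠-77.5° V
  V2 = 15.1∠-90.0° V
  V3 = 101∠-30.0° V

Step 1 — Convert each phasor to rectangular form:
  V1 = 54·(cos(-77.5°) + j·sin(-77.5°)) = 11.69 - j52.72 V
  V2 = 15.1·(cos(-90.0°) + j·sin(-90.0°)) = 0 - j15.1 V
  V3 = 101·(cos(-30.0°) + j·sin(-30.0°)) = 87.47 - j50.5 V
Step 2 — Sum components: V_total = 99.16 - j118.3 V.
Step 3 — Convert to polar: |V_total| = 154.4 V, ∠V_total = -50.0°.

V_total = 154.4∠-50.0° V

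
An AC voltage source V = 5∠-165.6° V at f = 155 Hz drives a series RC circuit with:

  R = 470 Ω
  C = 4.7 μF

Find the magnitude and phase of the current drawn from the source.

Step 1 — Angular frequency: ω = 2π·f = 2π·155 = 973.9 rad/s.
Step 2 — Component impedances:
  R: Z = R = 470 Ω
  C: Z = 1/(jωC) = -j/(ω·C) = 0 - j218.5 Ω
Step 3 — Series combination: Z_total = R + C = 470 - j218.5 Ω = 518.3∠-24.9° Ω.
Step 4 — Source phasor: V = 5∠-165.6° V = -4.843 - j1.243 V.
Step 5 — Ohm's law: I = V / Z_total = (-4.843 - j1.243) / (470 - j218.5) = -0.007462 - j0.006114 A.
Step 6 — Convert to polar: |I| = 0.009647 A, ∠I = -140.7°.

I = 0.009647∠-140.7° A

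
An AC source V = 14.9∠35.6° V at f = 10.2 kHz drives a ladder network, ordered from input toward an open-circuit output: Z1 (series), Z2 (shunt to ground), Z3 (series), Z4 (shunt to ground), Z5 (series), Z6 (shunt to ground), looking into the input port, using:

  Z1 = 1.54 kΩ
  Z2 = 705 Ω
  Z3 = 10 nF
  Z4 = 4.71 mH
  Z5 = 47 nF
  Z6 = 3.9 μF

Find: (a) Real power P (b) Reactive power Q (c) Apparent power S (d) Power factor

Step 1 — Angular frequency: ω = 2π·f = 2π·1.02e+04 = 6.409e+04 rad/s.
Step 2 — Component impedances:
  Z1: Z = R = 1540 Ω
  Z2: Z = R = 705 Ω
  Z3: Z = 1/(jωC) = -j/(ω·C) = 0 - j1560 Ω
  Z4: Z = jωL = j·6.409e+04·0.00471 = 0 + j301.9 Ω
  Z5: Z = 1/(jωC) = -j/(ω·C) = 0 - j332 Ω
  Z6: Z = 1/(jωC) = -j/(ω·C) = 0 - j4.001 Ω
Step 3 — Ladder network (open output): work backward from the far end, alternating series and parallel combinations. Z_in = 2104 + j281.9 Ω = 2123∠7.6° Ω.
Step 4 — Source phasor: V = 14.9∠35.6° V = 12.12 + j8.674 V.
Step 5 — Current: I = V / Z = 0.006199 + j0.003292 A = 0.007018∠28.0° A.
Step 6 — Complex power: S = V·I* = 0.1036 + j0.01388 VA.
Step 7 — Real power: P = Re(S) = 0.1036 W.
Step 8 — Reactive power: Q = Im(S) = 0.01388 VAR.
Step 9 — Apparent power: |S| = 0.1046 VA.
Step 10 — Power factor: PF = P/|S| = 0.9911 (lagging).

(a) P = 0.1036 W  (b) Q = 0.01388 VAR  (c) S = 0.1046 VA  (d) PF = 0.9911 (lagging)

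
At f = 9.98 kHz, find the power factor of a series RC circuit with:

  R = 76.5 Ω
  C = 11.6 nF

Step 1 — Angular frequency: ω = 2π·f = 2π·9980 = 6.271e+04 rad/s.
Step 2 — Component impedances:
  R: Z = R = 76.5 Ω
  C: Z = 1/(jωC) = -j/(ω·C) = 0 - j1375 Ω
Step 3 — Series combination: Z_total = R + C = 76.5 - j1375 Ω = 1377∠-86.8° Ω.
Step 4 — Power factor: PF = cos(φ) = Re(Z)/|Z| = 76.5/1377 = 0.05556.
Step 5 — Type: Im(Z) = -1375 ⇒ leading (phase φ = -86.8°).

PF = 0.05556 (leading, φ = -86.8°)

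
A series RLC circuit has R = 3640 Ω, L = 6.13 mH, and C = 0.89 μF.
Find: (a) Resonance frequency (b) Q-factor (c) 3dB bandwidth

Step 1 — Resonance condition Im(Z)=0 gives ω₀ = 1/√(LC).
Step 2 — ω₀ = 1/√(0.00613·8.9e-07) = 1.354e+04 rad/s.
Step 3 — f₀ = ω₀/(2π) = 2155 Hz.
Step 4 — Series Q: Q = ω₀L/R = 1.354e+04·0.00613/3640 = 0.0228.
Step 5 — 3dB bandwidth: Δω = ω₀/Q = 5.938e+05 rad/s; BW = Δω/(2π) = 9.451e+04 Hz.

(a) f₀ = 2155 Hz  (b) Q = 0.0228  (c) BW = 9.451e+04 Hz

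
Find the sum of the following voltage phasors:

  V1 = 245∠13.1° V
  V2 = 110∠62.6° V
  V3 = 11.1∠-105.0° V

Step 1 — Convert each phasor to rectangular form:
  V1 = 245·(cos(13.1°) + j·sin(13.1°)) = 238.6 + j55.53 V
  V2 = 110·(cos(62.6°) + j·sin(62.6°)) = 50.62 + j97.66 V
  V3 = 11.1·(cos(-105.0°) + j·sin(-105.0°)) = -2.873 - j10.72 V
Step 2 — Sum components: V_total = 286.4 + j142.5 V.
Step 3 — Convert to polar: |V_total| = 319.9 V, ∠V_total = 26.4°.

V_total = 319.9∠26.4° V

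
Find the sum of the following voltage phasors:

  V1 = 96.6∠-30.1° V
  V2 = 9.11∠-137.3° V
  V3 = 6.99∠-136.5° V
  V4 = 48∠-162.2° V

Step 1 — Convert each phasor to rectangular form:
  V1 = 96.6·(cos(-30.1°) + j·sin(-30.1°)) = 83.57 - j48.45 V
  V2 = 9.11·(cos(-137.3°) + j·sin(-137.3°)) = -6.695 - j6.178 V
  V3 = 6.99·(cos(-136.5°) + j·sin(-136.5°)) = -5.07 - j4.812 V
  V4 = 48·(cos(-162.2°) + j·sin(-162.2°)) = -45.7 - j14.67 V
Step 2 — Sum components: V_total = 26.11 - j74.11 V.
Step 3 — Convert to polar: |V_total| = 78.57 V, ∠V_total = -70.6°.

V_total = 78.57∠-70.6° V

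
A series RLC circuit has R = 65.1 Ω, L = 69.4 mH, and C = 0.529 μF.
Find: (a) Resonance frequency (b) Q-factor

Step 1 — Resonance condition Im(Z)=0 gives ω₀ = 1/√(LC).
Step 2 — ω₀ = 1/√(0.0694·5.29e-07) = 5219 rad/s.
Step 3 — f₀ = ω₀/(2π) = 830.6 Hz.
Step 4 — Series Q: Q = ω₀L/R = 5219·0.0694/65.1 = 5.564.

(a) f₀ = 830.6 Hz  (b) Q = 5.564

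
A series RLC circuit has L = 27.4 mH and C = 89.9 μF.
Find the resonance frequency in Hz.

Step 1 — Resonance condition Im(Z)=0 gives ω₀ = 1/√(LC).
Step 2 — ω₀ = 1/√(0.0274·8.99e-05) = 637.2 rad/s.
Step 3 — f₀ = ω₀/(2π) = 101.4 Hz.

f₀ = 101.4 Hz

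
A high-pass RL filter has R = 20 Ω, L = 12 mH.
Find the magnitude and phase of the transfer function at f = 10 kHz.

Step 1 — Angular frequency: ω = 2π·1e+04 = 6.283e+04 rad/s.
Step 2 — Transfer function: H(jω) = jωL/(R + jωL).
Step 3 — Numerator jωL = j·754; denominator R + jωL = 20 + j754.
Step 4 — H = 0.9993 + j0.02651.
Step 5 — Magnitude: |H| = 0.9996 (-0.0 dB); phase: φ = 1.5°.

|H| = 0.9996 (-0.0 dB), φ = 1.5°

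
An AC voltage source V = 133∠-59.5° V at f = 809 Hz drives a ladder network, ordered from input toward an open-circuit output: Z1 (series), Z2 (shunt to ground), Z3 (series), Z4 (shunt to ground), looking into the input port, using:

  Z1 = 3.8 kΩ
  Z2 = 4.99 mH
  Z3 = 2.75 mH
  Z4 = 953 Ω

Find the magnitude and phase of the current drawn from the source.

Step 1 — Angular frequency: ω = 2π·f = 2π·809 = 5083 rad/s.
Step 2 — Component impedances:
  Z1: Z = R = 3800 Ω
  Z2: Z = jωL = j·5083·0.00499 = 0 + j25.36 Ω
  Z3: Z = jωL = j·5083·0.00275 = 0 + j13.98 Ω
  Z4: Z = R = 953 Ω
Step 3 — Ladder network (open output): work backward from the far end, alternating series and parallel combinations. Z_in = 3801 + j25.34 Ω = 3801∠0.4° Ω.
Step 4 — Source phasor: V = 133∠-59.5° V = 67.5 - j114.6 V.
Step 5 — Ohm's law: I = V / Z_total = (67.5 - j114.6) / (3801 + j25.34) = 0.01756 - j0.03027 A.
Step 6 — Convert to polar: |I| = 0.03499 A, ∠I = -59.9°.

I = 0.03499∠-59.9° A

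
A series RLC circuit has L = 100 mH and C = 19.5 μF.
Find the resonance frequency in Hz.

Step 1 — Resonance condition Im(Z)=0 gives ω₀ = 1/√(LC).
Step 2 — ω₀ = 1/√(0.1·1.95e-05) = 716.1 rad/s.
Step 3 — f₀ = ω₀/(2π) = 114 Hz.

f₀ = 114 Hz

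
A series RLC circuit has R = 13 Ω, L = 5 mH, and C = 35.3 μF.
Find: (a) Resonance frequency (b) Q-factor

Step 1 — Resonance condition Im(Z)=0 gives ω₀ = 1/√(LC).
Step 2 — ω₀ = 1/√(0.005·3.53e-05) = 2380 rad/s.
Step 3 — f₀ = ω₀/(2π) = 378.8 Hz.
Step 4 — Series Q: Q = ω₀L/R = 2380·0.005/13 = 0.9155.

(a) f₀ = 378.8 Hz  (b) Q = 0.9155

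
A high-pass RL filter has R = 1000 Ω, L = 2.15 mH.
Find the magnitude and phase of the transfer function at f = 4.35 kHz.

Step 1 — Angular frequency: ω = 2π·4350 = 2.733e+04 rad/s.
Step 2 — Transfer function: H(jω) = jωL/(R + jωL).
Step 3 — Numerator jωL = j·58.76; denominator R + jωL = 1000 + j58.76.
Step 4 — H = 0.003441 + j0.05856.
Step 5 — Magnitude: |H| = 0.05866 (-24.6 dB); phase: φ = 86.6°.

|H| = 0.05866 (-24.6 dB), φ = 86.6°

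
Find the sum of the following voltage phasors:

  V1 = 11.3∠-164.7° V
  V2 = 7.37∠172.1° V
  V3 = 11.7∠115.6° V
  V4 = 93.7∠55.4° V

Step 1 — Convert each phasor to rectangular form:
  V1 = 11.3·(cos(-164.7°) + j·sin(-164.7°)) = -10.9 - j2.982 V
  V2 = 7.37·(cos(172.1°) + j·sin(172.1°)) = -7.3 + j1.013 V
  V3 = 11.7·(cos(115.6°) + j·sin(115.6°)) = -5.055 + j10.55 V
  V4 = 93.7·(cos(55.4°) + j·sin(55.4°)) = 53.21 + j77.13 V
Step 2 — Sum components: V_total = 29.95 + j85.71 V.
Step 3 — Convert to polar: |V_total| = 90.79 V, ∠V_total = 70.7°.

V_total = 90.79∠70.7° V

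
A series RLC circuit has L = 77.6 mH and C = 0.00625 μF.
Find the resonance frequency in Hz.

Step 1 — Resonance condition Im(Z)=0 gives ω₀ = 1/√(LC).
Step 2 — ω₀ = 1/√(0.0776·6.25e-09) = 4.541e+04 rad/s.
Step 3 — f₀ = ω₀/(2π) = 7227 Hz.

f₀ = 7227 Hz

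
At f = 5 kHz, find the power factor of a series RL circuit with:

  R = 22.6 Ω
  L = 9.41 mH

Step 1 — Angular frequency: ω = 2π·f = 2π·5000 = 3.142e+04 rad/s.
Step 2 — Component impedances:
  R: Z = R = 22.6 Ω
  L: Z = jωL = j·3.142e+04·0.00941 = 0 + j295.6 Ω
Step 3 — Series combination: Z_total = R + L = 22.6 + j295.6 Ω = 296.5∠85.6° Ω.
Step 4 — Power factor: PF = cos(φ) = Re(Z)/|Z| = 22.6/296.49 = 0.07623.
Step 5 — Type: Im(Z) = 295.6 ⇒ lagging (phase φ = 85.6°).

PF = 0.07623 (lagging, φ = 85.6°)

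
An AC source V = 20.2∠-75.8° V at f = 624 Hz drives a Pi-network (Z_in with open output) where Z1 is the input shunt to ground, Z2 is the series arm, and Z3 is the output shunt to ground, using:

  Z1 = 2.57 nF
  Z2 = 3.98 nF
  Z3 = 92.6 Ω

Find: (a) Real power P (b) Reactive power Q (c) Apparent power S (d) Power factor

Step 1 — Angular frequency: ω = 2π·f = 2π·624 = 3921 rad/s.
Step 2 — Component impedances:
  Z1: Z = 1/(jωC) = -j/(ω·C) = 0 - j9.924e+04 Ω
  Z2: Z = 1/(jωC) = -j/(ω·C) = 0 - j6.408e+04 Ω
  Z3: Z = R = 92.6 Ω
Step 3 — With open output, the series arm Z2 and the output shunt Z3 appear in series to ground: Z2 + Z3 = 92.6 - j6.408e+04 Ω.
Step 4 — Parallel with input shunt Z1: Z_in = Z1 || (Z2 + Z3) = 34.19 - j3.894e+04 Ω = 3.894e+04∠-89.9° Ω.
Step 5 — Source phasor: V = 20.2∠-75.8° V = 4.955 - j19.58 V.
Step 6 — Current: I = V / Z = 0.000503 + j0.0001268 A = 0.0005187∠14.1° A.
Step 7 — Complex power: S = V·I* = 9.2e-06 - j0.01048 VA.
Step 8 — Real power: P = Re(S) = 9.2e-06 W.
Step 9 — Reactive power: Q = Im(S) = -0.01048 VAR.
Step 10 — Apparent power: |S| = 0.01048 VA.
Step 11 — Power factor: PF = P/|S| = 0.000878 (leading).

(a) P = 9.2e-06 W  (b) Q = -0.01048 VAR  (c) S = 0.01048 VA  (d) PF = 0.000878 (leading)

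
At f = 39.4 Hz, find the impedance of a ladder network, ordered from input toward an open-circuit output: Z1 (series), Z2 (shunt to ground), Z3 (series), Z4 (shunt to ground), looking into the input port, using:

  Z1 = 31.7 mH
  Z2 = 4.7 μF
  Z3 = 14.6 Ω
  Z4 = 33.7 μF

Step 1 — Angular frequency: ω = 2π·f = 2π·39.4 = 247.6 rad/s.
Step 2 — Component impedances:
  Z1: Z = jωL = j·247.6·0.0317 = 0 + j7.848 Ω
  Z2: Z = 1/(jωC) = -j/(ω·C) = 0 - j859.5 Ω
  Z3: Z = R = 14.6 Ω
  Z4: Z = 1/(jωC) = -j/(ω·C) = 0 - j119.9 Ω
Step 3 — Ladder network (open output): work backward from the far end, alternating series and parallel combinations. Z_in = 11.24 - j97.51 Ω = 98.16∠-83.4° Ω.

Z = 11.24 - j97.51 Ω = 98.16∠-83.4° Ω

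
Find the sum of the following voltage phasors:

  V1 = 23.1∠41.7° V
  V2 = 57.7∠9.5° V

Step 1 — Convert each phasor to rectangular form:
  V1 = 23.1·(cos(41.7°) + j·sin(41.7°)) = 17.25 + j15.37 V
  V2 = 57.7·(cos(9.5°) + j·sin(9.5°)) = 56.91 + j9.523 V
Step 2 — Sum components: V_total = 74.16 + j24.89 V.
Step 3 — Convert to polar: |V_total| = 78.22 V, ∠V_total = 18.6°.

V_total = 78.22∠18.6° V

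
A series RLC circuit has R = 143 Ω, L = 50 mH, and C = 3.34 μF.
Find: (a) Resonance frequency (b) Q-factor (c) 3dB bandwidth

Step 1 — Resonance: ω₀ = 1/√(LC) = 1/√(0.05·3.34e-06) = 2447 rad/s.
Step 2 — f₀ = ω₀/(2π) = 389.5 Hz.
Step 3 — Series Q: Q = ω₀L/R = 2447·0.05/143 = 0.8556.
Step 4 — Bandwidth: Δω = ω₀/Q = 2860 rad/s; BW = Δω/(2π) = 455.2 Hz.

(a) f₀ = 389.5 Hz  (b) Q = 0.8556  (c) BW = 455.2 Hz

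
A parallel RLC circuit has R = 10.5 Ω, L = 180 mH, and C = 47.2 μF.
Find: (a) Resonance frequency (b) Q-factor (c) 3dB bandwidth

Step 1 — Resonance: ω₀ = 1/√(LC) = 1/√(0.18·4.72e-05) = 343.1 rad/s.
Step 2 — f₀ = ω₀/(2π) = 54.6 Hz.
Step 3 — Parallel Q: Q = R/(ω₀L) = 10.5/(343.1·0.18) = 0.17.
Step 4 — Bandwidth: Δω = ω₀/Q = 2018 rad/s; BW = Δω/(2π) = 321.1 Hz.

(a) f₀ = 54.6 Hz  (b) Q = 0.17  (c) BW = 321.1 Hz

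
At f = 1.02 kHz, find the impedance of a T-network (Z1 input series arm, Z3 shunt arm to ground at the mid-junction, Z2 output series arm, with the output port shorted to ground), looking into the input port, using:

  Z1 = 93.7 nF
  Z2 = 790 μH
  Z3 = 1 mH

Step 1 — Angular frequency: ω = 2π·f = 2π·1020 = 6409 rad/s.
Step 2 — Component impedances:
  Z1: Z = 1/(jωC) = -j/(ω·C) = 0 - j1665 Ω
  Z2: Z = jωL = j·6409·0.00079 = 0 + j5.063 Ω
  Z3: Z = jωL = j·6409·0.001 = 0 + j6.409 Ω
Step 3 — With the output port shorted to ground, the output series arm Z2 runs from the junction to ground; the shunt arm Z3 also runs from the junction to ground. They appear in parallel: Z3 || Z2 = 0 + j2.828 Ω.
Step 4 — Series with input arm Z1: Z_in = Z1 + (Z3 || Z2) = 0 - j1662 Ω = 1662∠-90.0° Ω.

Z = 0 - j1662 Ω = 1662∠-90.0° Ω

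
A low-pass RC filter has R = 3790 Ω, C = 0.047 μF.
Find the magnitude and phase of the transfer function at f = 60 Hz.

Step 1 — Angular frequency: ω = 2π·60 = 377 rad/s.
Step 2 — Transfer function: H(jω) = 1/(1 + jωRC).
Step 3 — Denominator: 1 + jωRC = 1 + j·377·3790·4.7e-08 = 1 + j0.06715.
Step 4 — H = 0.9955 - j0.06685.
Step 5 — Magnitude: |H| = 0.9978 (-0.0 dB); phase: φ = -3.8°.

|H| = 0.9978 (-0.0 dB), φ = -3.8°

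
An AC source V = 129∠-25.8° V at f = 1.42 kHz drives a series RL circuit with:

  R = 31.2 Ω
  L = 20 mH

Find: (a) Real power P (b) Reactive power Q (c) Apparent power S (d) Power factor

Step 1 — Angular frequency: ω = 2π·f = 2π·1420 = 8922 rad/s.
Step 2 — Component impedances:
  R: Z = R = 31.2 Ω
  L: Z = jωL = j·8922·0.02 = 0 + j178.4 Ω
Step 3 — Series combination: Z_total = R + L = 31.2 + j178.4 Ω = 181.1∠80.1° Ω.
Step 4 — Source phasor: V = 129∠-25.8° V = 116.1 - j56.14 V.
Step 5 — Current: I = V / Z = -0.1949 - j0.6849 A = 0.7121∠-105.9° A.
Step 6 — Complex power: S = V·I* = 15.82 + j90.49 VA.
Step 7 — Real power: P = Re(S) = 15.82 W.
Step 8 — Reactive power: Q = Im(S) = 90.49 VAR.
Step 9 — Apparent power: |S| = 91.86 VA.
Step 10 — Power factor: PF = P/|S| = 0.1722 (lagging).

(a) P = 15.82 W  (b) Q = 90.49 VAR  (c) S = 91.86 VA  (d) PF = 0.1722 (lagging)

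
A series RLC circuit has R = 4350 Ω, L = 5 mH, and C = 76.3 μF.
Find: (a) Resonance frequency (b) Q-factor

Step 1 — Resonance condition Im(Z)=0 gives ω₀ = 1/√(LC).
Step 2 — ω₀ = 1/√(0.005·7.63e-05) = 1619 rad/s.
Step 3 — f₀ = ω₀/(2π) = 257.7 Hz.
Step 4 — Series Q: Q = ω₀L/R = 1619·0.005/4350 = 0.001861.

(a) f₀ = 257.7 Hz  (b) Q = 0.001861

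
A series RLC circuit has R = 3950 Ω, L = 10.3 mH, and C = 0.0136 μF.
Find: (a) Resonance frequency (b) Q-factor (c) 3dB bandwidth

Step 1 — Resonance: ω₀ = 1/√(LC) = 1/√(0.0103·1.36e-08) = 8.449e+04 rad/s.
Step 2 — f₀ = ω₀/(2π) = 1.345e+04 Hz.
Step 3 — Series Q: Q = ω₀L/R = 8.449e+04·0.0103/3950 = 0.2203.
Step 4 — Bandwidth: Δω = ω₀/Q = 3.835e+05 rad/s; BW = Δω/(2π) = 6.104e+04 Hz.

(a) f₀ = 1.345e+04 Hz  (b) Q = 0.2203  (c) BW = 6.104e+04 Hz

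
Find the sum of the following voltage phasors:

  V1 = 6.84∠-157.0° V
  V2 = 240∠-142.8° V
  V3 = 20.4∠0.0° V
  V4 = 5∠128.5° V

Step 1 — Convert each phasor to rectangular form:
  V1 = 6.84·(cos(-157.0°) + j·sin(-157.0°)) = -6.296 - j2.673 V
  V2 = 240·(cos(-142.8°) + j·sin(-142.8°)) = -191.2 - j145.1 V
  V3 = 20.4·(cos(0.0°) + j·sin(0.0°)) = 20.4 V
  V4 = 5·(cos(128.5°) + j·sin(128.5°)) = -3.113 + j3.913 V
Step 2 — Sum components: V_total = -180.2 - j143.9 V.
Step 3 — Convert to polar: |V_total| = 230.6 V, ∠V_total = -141.4°.

V_total = 230.6∠-141.4° V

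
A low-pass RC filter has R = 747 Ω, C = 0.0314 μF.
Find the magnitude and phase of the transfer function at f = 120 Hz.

Step 1 — Angular frequency: ω = 2π·120 = 754 rad/s.
Step 2 — Transfer function: H(jω) = 1/(1 + jωRC).
Step 3 — Denominator: 1 + jωRC = 1 + j·754·747·3.14e-08 = 1 + j0.01769.
Step 4 — H = 0.9997 - j0.01768.
Step 5 — Magnitude: |H| = 0.9998 (-0.0 dB); phase: φ = -1.0°.

|H| = 0.9998 (-0.0 dB), φ = -1.0°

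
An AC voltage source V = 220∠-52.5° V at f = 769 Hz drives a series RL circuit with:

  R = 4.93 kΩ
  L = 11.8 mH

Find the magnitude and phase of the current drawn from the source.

Step 1 — Angular frequency: ω = 2π·f = 2π·769 = 4832 rad/s.
Step 2 — Component impedances:
  R: Z = R = 4930 Ω
  L: Z = jωL = j·4832·0.0118 = 0 + j57.01 Ω
Step 3 — Series combination: Z_total = R + L = 4930 + j57.01 Ω = 4930∠0.7° Ω.
Step 4 — Source phasor: V = 220∠-52.5° V = 133.9 - j174.5 V.
Step 5 — Ohm's law: I = V / Z_total = (133.9 - j174.5) / (4930 + j57.01) = 0.02675 - j0.03571 A.
Step 6 — Convert to polar: |I| = 0.04462 A, ∠I = -53.2°.

I = 0.04462∠-53.2° A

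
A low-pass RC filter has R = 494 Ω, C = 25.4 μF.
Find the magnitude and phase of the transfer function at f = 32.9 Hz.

Step 1 — Angular frequency: ω = 2π·32.9 = 206.7 rad/s.
Step 2 — Transfer function: H(jω) = 1/(1 + jωRC).
Step 3 — Denominator: 1 + jωRC = 1 + j·206.7·494·2.54e-05 = 1 + j2.594.
Step 4 — H = 0.1294 - j0.3356.
Step 5 — Magnitude: |H| = 0.3597 (-8.9 dB); phase: φ = -68.9°.

|H| = 0.3597 (-8.9 dB), φ = -68.9°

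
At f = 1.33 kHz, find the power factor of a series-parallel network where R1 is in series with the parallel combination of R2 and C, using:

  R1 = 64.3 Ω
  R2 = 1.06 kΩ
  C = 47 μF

Step 1 — Angular frequency: ω = 2π·f = 2π·1330 = 8357 rad/s.
Step 2 — Component impedances:
  R1: Z = R = 64.3 Ω
  R2: Z = R = 1060 Ω
  C: Z = 1/(jωC) = -j/(ω·C) = 0 - j2.546 Ω
Step 3 — Parallel branch: R2 || C = 1/(1/R2 + 1/C) = 0.006116 - j2.546 Ω.
Step 4 — Series with R1: Z_total = R1 + (R2 || C) = 64.31 - j2.546 Ω = 64.36∠-2.3° Ω.
Step 5 — Power factor: PF = cos(φ) = Re(Z)/|Z| = 64.31/64.36 = 0.9992.
Step 6 — Type: Im(Z) = -2.546 ⇒ leading (phase φ = -2.3°).

PF = 0.9992 (leading, φ = -2.3°)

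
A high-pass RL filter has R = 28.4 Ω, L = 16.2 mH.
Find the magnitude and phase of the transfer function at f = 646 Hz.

Step 1 — Angular frequency: ω = 2π·646 = 4059 rad/s.
Step 2 — Transfer function: H(jω) = jωL/(R + jωL).
Step 3 — Numerator jωL = j·65.75; denominator R + jωL = 28.4 + j65.75.
Step 4 — H = 0.8428 + j0.364.
Step 5 — Magnitude: |H| = 0.918 (-0.7 dB); phase: φ = 23.4°.

|H| = 0.918 (-0.7 dB), φ = 23.4°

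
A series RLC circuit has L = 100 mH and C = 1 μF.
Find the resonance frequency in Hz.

Step 1 — Resonance condition Im(Z)=0 gives ω₀ = 1/√(LC).
Step 2 — ω₀ = 1/√(0.1·1e-06) = 3162 rad/s.
Step 3 — f₀ = ω₀/(2π) = 503.3 Hz.

f₀ = 503.3 Hz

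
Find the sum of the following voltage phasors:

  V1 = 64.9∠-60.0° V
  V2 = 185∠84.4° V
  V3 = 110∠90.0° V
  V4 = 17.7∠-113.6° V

Step 1 — Convert each phasor to rectangular form:
  V1 = 64.9·(cos(-60.0°) + j·sin(-60.0°)) = 32.45 - j56.21 V
  V2 = 185·(cos(84.4°) + j·sin(84.4°)) = 18.05 + j184.1 V
  V3 = 110·(cos(90.0°) + j·sin(90.0°)) = 0 + j110 V
  V4 = 17.7·(cos(-113.6°) + j·sin(-113.6°)) = -7.086 - j16.22 V
Step 2 — Sum components: V_total = 43.42 + j221.7 V.
Step 3 — Convert to polar: |V_total| = 225.9 V, ∠V_total = 78.9°.

V_total = 225.9∠78.9° V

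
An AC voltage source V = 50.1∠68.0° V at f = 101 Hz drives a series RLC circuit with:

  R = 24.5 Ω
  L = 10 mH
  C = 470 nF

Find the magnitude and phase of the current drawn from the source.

Step 1 — Angular frequency: ω = 2π·f = 2π·101 = 634.6 rad/s.
Step 2 — Component impedances:
  R: Z = R = 24.5 Ω
  L: Z = jωL = j·634.6·0.01 = 0 + j6.346 Ω
  C: Z = 1/(jωC) = -j/(ω·C) = 0 - j3353 Ω
Step 3 — Series combination: Z_total = R + L + C = 24.5 - j3346 Ω = 3346∠-89.6° Ω.
Step 4 — Source phasor: V = 50.1∠68.0° V = 18.77 + j46.45 V.
Step 5 — Ohm's law: I = V / Z_total = (18.77 + j46.45) / (24.5 - j3346) = -0.01384 + j0.00571 A.
Step 6 — Convert to polar: |I| = 0.01497 A, ∠I = 157.6°.

I = 0.01497∠157.6° A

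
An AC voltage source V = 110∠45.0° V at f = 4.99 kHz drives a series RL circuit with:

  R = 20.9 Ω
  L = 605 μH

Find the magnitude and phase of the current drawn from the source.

Step 1 — Angular frequency: ω = 2π·f = 2π·4990 = 3.135e+04 rad/s.
Step 2 — Component impedances:
  R: Z = R = 20.9 Ω
  L: Z = jωL = j·3.135e+04·0.000605 = 0 + j18.97 Ω
Step 3 — Series combination: Z_total = R + L = 20.9 + j18.97 Ω = 28.22∠42.2° Ω.
Step 4 — Source phasor: V = 110∠45.0° V = 77.78 + j77.78 V.
Step 5 — Ohm's law: I = V / Z_total = (77.78 + j77.78) / (20.9 + j18.97) = 3.893 + j0.1886 A.
Step 6 — Convert to polar: |I| = 3.897 A, ∠I = 2.8°.

I = 3.897∠2.8° A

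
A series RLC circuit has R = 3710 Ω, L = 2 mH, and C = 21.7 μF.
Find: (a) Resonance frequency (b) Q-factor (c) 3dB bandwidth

Step 1 — Resonance condition Im(Z)=0 gives ω₀ = 1/√(LC).
Step 2 — ω₀ = 1/√(0.002·2.17e-05) = 4800 rad/s.
Step 3 — f₀ = ω₀/(2π) = 764 Hz.
Step 4 — Series Q: Q = ω₀L/R = 4800·0.002/3710 = 0.002588.
Step 5 — 3dB bandwidth: Δω = ω₀/Q = 1.855e+06 rad/s; BW = Δω/(2π) = 2.952e+05 Hz.

(a) f₀ = 764 Hz  (b) Q = 0.002588  (c) BW = 2.952e+05 Hz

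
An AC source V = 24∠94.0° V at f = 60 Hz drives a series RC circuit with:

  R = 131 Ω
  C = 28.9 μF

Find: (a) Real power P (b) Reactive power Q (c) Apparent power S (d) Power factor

Step 1 — Angular frequency: ω = 2π·f = 2π·60 = 377 rad/s.
Step 2 — Component impedances:
  R: Z = R = 131 Ω
  C: Z = 1/(jωC) = -j/(ω·C) = 0 - j91.78 Ω
Step 3 — Series combination: Z_total = R + C = 131 - j91.78 Ω = 160∠-35.0° Ω.
Step 4 — Source phasor: V = 24∠94.0° V = -1.674 + j23.94 V.
Step 5 — Current: I = V / Z = -0.09446 + j0.1166 A = 0.15∠129.0° A.
Step 6 — Complex power: S = V·I* = 2.949 - j2.066 VA.
Step 7 — Real power: P = Re(S) = 2.949 W.
Step 8 — Reactive power: Q = Im(S) = -2.066 VAR.
Step 9 — Apparent power: |S| = 3.601 VA.
Step 10 — Power factor: PF = P/|S| = 0.819 (leading).

(a) P = 2.949 W  (b) Q = -2.066 VAR  (c) S = 3.601 VA  (d) PF = 0.819 (leading)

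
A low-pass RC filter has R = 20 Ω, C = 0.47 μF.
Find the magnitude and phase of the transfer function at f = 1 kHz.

Step 1 — Angular frequency: ω = 2π·1000 = 6283 rad/s.
Step 2 — Transfer function: H(jω) = 1/(1 + jωRC).
Step 3 — Denominator: 1 + jωRC = 1 + j·6283·20·4.7e-07 = 1 + j0.05906.
Step 4 — H = 0.9965 - j0.05886.
Step 5 — Magnitude: |H| = 0.9983 (-0.0 dB); phase: φ = -3.4°.

|H| = 0.9983 (-0.0 dB), φ = -3.4°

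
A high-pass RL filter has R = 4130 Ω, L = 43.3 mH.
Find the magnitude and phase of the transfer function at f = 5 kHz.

Step 1 — Angular frequency: ω = 2π·5000 = 3.142e+04 rad/s.
Step 2 — Transfer function: H(jω) = jωL/(R + jωL).
Step 3 — Numerator jωL = j·1360; denominator R + jωL = 4130 + j1360.
Step 4 — H = 0.09787 + j0.2971.
Step 5 — Magnitude: |H| = 0.3128 (-10.1 dB); phase: φ = 71.8°.

|H| = 0.3128 (-10.1 dB), φ = 71.8°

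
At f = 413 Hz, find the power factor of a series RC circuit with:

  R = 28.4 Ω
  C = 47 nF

Step 1 — Angular frequency: ω = 2π·f = 2π·413 = 2595 rad/s.
Step 2 — Component impedances:
  R: Z = R = 28.4 Ω
  C: Z = 1/(jωC) = -j/(ω·C) = 0 - j8199 Ω
Step 3 — Series combination: Z_total = R + C = 28.4 - j8199 Ω = 8199∠-89.8° Ω.
Step 4 — Power factor: PF = cos(φ) = Re(Z)/|Z| = 28.4/8199 = 0.003464.
Step 5 — Type: Im(Z) = -8199 ⇒ leading (phase φ = -89.8°).

PF = 0.003464 (leading, φ = -89.8°)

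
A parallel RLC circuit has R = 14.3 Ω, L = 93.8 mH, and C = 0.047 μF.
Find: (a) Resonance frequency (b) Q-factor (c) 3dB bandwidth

Step 1 — Resonance: ω₀ = 1/√(LC) = 1/√(0.0938·4.7e-08) = 1.506e+04 rad/s.
Step 2 — f₀ = ω₀/(2π) = 2397 Hz.
Step 3 — Parallel Q: Q = R/(ω₀L) = 14.3/(1.506e+04·0.0938) = 0.01012.
Step 4 — Bandwidth: Δω = ω₀/Q = 1.488e+06 rad/s; BW = Δω/(2π) = 2.368e+05 Hz.

(a) f₀ = 2397 Hz  (b) Q = 0.01012  (c) BW = 2.368e+05 Hz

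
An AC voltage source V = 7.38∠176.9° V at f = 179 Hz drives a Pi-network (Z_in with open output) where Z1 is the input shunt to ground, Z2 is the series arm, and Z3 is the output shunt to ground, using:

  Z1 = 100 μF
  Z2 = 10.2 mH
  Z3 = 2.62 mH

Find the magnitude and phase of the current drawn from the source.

Step 1 — Angular frequency: ω = 2π·f = 2π·179 = 1125 rad/s.
Step 2 — Component impedances:
  Z1: Z = 1/(jωC) = -j/(ω·C) = 0 - j8.891 Ω
  Z2: Z = jωL = j·1125·0.0102 = 0 + j11.47 Ω
  Z3: Z = jωL = j·1125·0.00262 = 0 + j2.947 Ω
Step 3 — With open output, the series arm Z2 and the output shunt Z3 appear in series to ground: Z2 + Z3 = 0 + j14.42 Ω.
Step 4 — Parallel with input shunt Z1: Z_in = Z1 || (Z2 + Z3) = 0 - j23.19 Ω = 23.19∠-90.0° Ω.
Step 5 — Source phasor: V = 7.38∠176.9° V = -7.369 + j0.3991 V.
Step 6 — Ohm's law: I = V / Z_total = (-7.369 + j0.3991) / (0 - j23.19) = -0.01721 - j0.3177 A.
Step 7 — Convert to polar: |I| = 0.3182 A, ∠I = -93.1°.

I = 0.3182∠-93.1° A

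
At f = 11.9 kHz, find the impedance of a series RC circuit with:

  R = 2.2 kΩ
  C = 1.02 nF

Step 1 — Angular frequency: ω = 2π·f = 2π·1.19e+04 = 7.477e+04 rad/s.
Step 2 — Component impedances:
  R: Z = R = 2200 Ω
  C: Z = 1/(jωC) = -j/(ω·C) = 0 - j1.311e+04 Ω
Step 3 — Series combination: Z_total = R + C = 2200 - j1.311e+04 Ω = 1.33e+04∠-80.5° Ω.

Z = 2200 - j1.311e+04 Ω = 1.33e+04∠-80.5° Ω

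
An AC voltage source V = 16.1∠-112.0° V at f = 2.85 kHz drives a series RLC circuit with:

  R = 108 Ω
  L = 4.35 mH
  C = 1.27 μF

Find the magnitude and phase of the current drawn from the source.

Step 1 — Angular frequency: ω = 2π·f = 2π·2850 = 1.791e+04 rad/s.
Step 2 — Component impedances:
  R: Z = R = 108 Ω
  L: Z = jωL = j·1.791e+04·0.00435 = 0 + j77.9 Ω
  C: Z = 1/(jωC) = -j/(ω·C) = 0 - j43.97 Ω
Step 3 — Series combination: Z_total = R + L + C = 108 + j33.92 Ω = 113.2∠17.4° Ω.
Step 4 — Source phasor: V = 16.1∠-112.0° V = -6.031 - j14.93 V.
Step 5 — Ohm's law: I = V / Z_total = (-6.031 - j14.93) / (108 + j33.92) = -0.09035 - j0.1098 A.
Step 6 — Convert to polar: |I| = 0.1422 A, ∠I = -129.4°.

I = 0.1422∠-129.4° A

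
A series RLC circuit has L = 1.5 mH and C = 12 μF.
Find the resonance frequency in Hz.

Step 1 — Resonance condition Im(Z)=0 gives ω₀ = 1/√(LC).
Step 2 — ω₀ = 1/√(0.0015·1.2e-05) = 7454 rad/s.
Step 3 — f₀ = ω₀/(2π) = 1186 Hz.

f₀ = 1186 Hz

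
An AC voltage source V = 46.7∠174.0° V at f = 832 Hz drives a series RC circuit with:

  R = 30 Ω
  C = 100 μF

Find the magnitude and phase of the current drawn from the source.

Step 1 — Angular frequency: ω = 2π·f = 2π·832 = 5228 rad/s.
Step 2 — Component impedances:
  R: Z = R = 30 Ω
  C: Z = 1/(jωC) = -j/(ω·C) = 0 - j1.913 Ω
Step 3 — Series combination: Z_total = R + C = 30 - j1.913 Ω = 30.06∠-3.6° Ω.
Step 4 — Source phasor: V = 46.7∠174.0° V = -46.44 + j4.881 V.
Step 5 — Ohm's law: I = V / Z_total = (-46.44 + j4.881) / (30 - j1.913) = -1.552 + j0.06374 A.
Step 6 — Convert to polar: |I| = 1.554 A, ∠I = 177.6°.

I = 1.554∠177.6° A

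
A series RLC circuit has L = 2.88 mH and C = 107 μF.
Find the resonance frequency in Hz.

Step 1 — Resonance condition Im(Z)=0 gives ω₀ = 1/√(LC).
Step 2 — ω₀ = 1/√(0.00288·0.000107) = 1801 rad/s.
Step 3 — f₀ = ω₀/(2π) = 286.7 Hz.

f₀ = 286.7 Hz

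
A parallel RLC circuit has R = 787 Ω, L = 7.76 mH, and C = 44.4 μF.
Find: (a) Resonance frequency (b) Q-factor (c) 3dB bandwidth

Step 1 — Resonance: ω₀ = 1/√(LC) = 1/√(0.00776·4.44e-05) = 1704 rad/s.
Step 2 — f₀ = ω₀/(2π) = 271.1 Hz.
Step 3 — Parallel Q: Q = R/(ω₀L) = 787/(1704·0.00776) = 59.53.
Step 4 — Bandwidth: Δω = ω₀/Q = 28.62 rad/s; BW = Δω/(2π) = 4.555 Hz.

(a) f₀ = 271.1 Hz  (b) Q = 59.53  (c) BW = 4.555 Hz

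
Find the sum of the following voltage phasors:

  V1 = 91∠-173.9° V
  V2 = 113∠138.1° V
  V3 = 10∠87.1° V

Step 1 — Convert each phasor to rectangular form:
  V1 = 91·(cos(-173.9°) + j·sin(-173.9°)) = -90.48 - j9.67 V
  V2 = 113·(cos(138.1°) + j·sin(138.1°)) = -84.11 + j75.47 V
  V3 = 10·(cos(87.1°) + j·sin(87.1°)) = 0.5059 + j9.987 V
Step 2 — Sum components: V_total = -174.1 + j75.78 V.
Step 3 — Convert to polar: |V_total| = 189.9 V, ∠V_total = 156.5°.

V_total = 189.9∠156.5° V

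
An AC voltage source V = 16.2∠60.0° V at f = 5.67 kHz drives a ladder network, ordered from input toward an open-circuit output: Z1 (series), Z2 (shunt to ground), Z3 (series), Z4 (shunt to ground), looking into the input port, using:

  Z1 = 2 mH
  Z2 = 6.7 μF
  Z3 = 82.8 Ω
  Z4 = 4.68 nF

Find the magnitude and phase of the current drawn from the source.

Step 1 — Angular frequency: ω = 2π·f = 2π·5670 = 3.563e+04 rad/s.
Step 2 — Component impedances:
  Z1: Z = jωL = j·3.563e+04·0.002 = 0 + j71.25 Ω
  Z2: Z = 1/(jωC) = -j/(ω·C) = 0 - j4.19 Ω
  Z3: Z = R = 82.8 Ω
  Z4: Z = 1/(jωC) = -j/(ω·C) = 0 - j5998 Ω
Step 3 — Ladder network (open output): work backward from the far end, alternating series and parallel combinations. Z_in = 4.034e-05 + j67.06 Ω = 67.06∠90.0° Ω.
Step 4 — Source phasor: V = 16.2∠60.0° V = 8.1 + j14.03 V.
Step 5 — Ohm's law: I = V / Z_total = (8.1 + j14.03) / (4.034e-05 + j67.06) = 0.2092 - j0.1208 A.
Step 6 — Convert to polar: |I| = 0.2416 A, ∠I = -30.0°.

I = 0.2416∠-30.0° A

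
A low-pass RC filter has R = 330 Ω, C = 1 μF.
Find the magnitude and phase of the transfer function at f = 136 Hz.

Step 1 — Angular frequency: ω = 2π·136 = 854.5 rad/s.
Step 2 — Transfer function: H(jω) = 1/(1 + jωRC).
Step 3 — Denominator: 1 + jωRC = 1 + j·854.5·330·1e-06 = 1 + j0.282.
Step 4 — H = 0.9263 - j0.2612.
Step 5 — Magnitude: |H| = 0.9625 (-0.3 dB); phase: φ = -15.7°.

|H| = 0.9625 (-0.3 dB), φ = -15.7°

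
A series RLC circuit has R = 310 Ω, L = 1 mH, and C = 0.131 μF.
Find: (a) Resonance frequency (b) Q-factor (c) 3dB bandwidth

Step 1 — Resonance condition Im(Z)=0 gives ω₀ = 1/√(LC).
Step 2 — ω₀ = 1/√(0.001·1.31e-07) = 8.737e+04 rad/s.
Step 3 — f₀ = ω₀/(2π) = 1.391e+04 Hz.
Step 4 — Series Q: Q = ω₀L/R = 8.737e+04·0.001/310 = 0.2818.
Step 5 — 3dB bandwidth: Δω = ω₀/Q = 3.1e+05 rad/s; BW = Δω/(2π) = 4.934e+04 Hz.

(a) f₀ = 1.391e+04 Hz  (b) Q = 0.2818  (c) BW = 4.934e+04 Hz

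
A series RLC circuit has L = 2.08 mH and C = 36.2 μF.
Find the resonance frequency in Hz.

Step 1 — Resonance condition Im(Z)=0 gives ω₀ = 1/√(LC).
Step 2 — ω₀ = 1/√(0.00208·3.62e-05) = 3644 rad/s.
Step 3 — f₀ = ω₀/(2π) = 580 Hz.

f₀ = 580 Hz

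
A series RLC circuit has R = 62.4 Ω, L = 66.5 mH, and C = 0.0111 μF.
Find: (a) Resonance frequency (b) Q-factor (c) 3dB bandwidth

Step 1 — Resonance: ω₀ = 1/√(LC) = 1/√(0.0665·1.11e-08) = 3.681e+04 rad/s.
Step 2 — f₀ = ω₀/(2π) = 5858 Hz.
Step 3 — Series Q: Q = ω₀L/R = 3.681e+04·0.0665/62.4 = 39.23.
Step 4 — Bandwidth: Δω = ω₀/Q = 938.3 rad/s; BW = Δω/(2π) = 149.3 Hz.

(a) f₀ = 5858 Hz  (b) Q = 39.23  (c) BW = 149.3 Hz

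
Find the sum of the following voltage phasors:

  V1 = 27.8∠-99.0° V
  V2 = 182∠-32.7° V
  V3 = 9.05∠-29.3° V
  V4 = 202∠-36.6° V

Step 1 — Convert each phasor to rectangular form:
  V1 = 27.8·(cos(-99.0°) + j·sin(-99.0°)) = -4.349 - j27.46 V
  V2 = 182·(cos(-32.7°) + j·sin(-32.7°)) = 153.2 - j98.32 V
  V3 = 9.05·(cos(-29.3°) + j·sin(-29.3°)) = 7.892 - j4.429 V
  V4 = 202·(cos(-36.6°) + j·sin(-36.6°)) = 162.2 - j120.4 V
Step 2 — Sum components: V_total = 318.9 - j250.6 V.
Step 3 — Convert to polar: |V_total| = 405.6 V, ∠V_total = -38.2°.

V_total = 405.6∠-38.2° V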